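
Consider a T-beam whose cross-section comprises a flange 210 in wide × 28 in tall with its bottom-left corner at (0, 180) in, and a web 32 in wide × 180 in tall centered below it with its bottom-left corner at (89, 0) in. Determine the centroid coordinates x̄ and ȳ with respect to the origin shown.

web: A = 32 × 180 = 5760.00, centroid at (105.00, 90.00).
flange: A = 210 × 28 = 5880.00, centroid at (105.00, 194.00).
ΣA = 11640.00 in²
ΣAx̄ = (5760.00)(105.00) + (5880.00)(105.00) = 1222200.00 in³
ΣAȳ = (5760.00)(90.00) + (5880.00)(194.00) = 1659120.00 in³
x̄ = 1222200.00 / 11640.00 = 105.00 in
ȳ = 1659120.00 / 11640.00 = 142.54 in

x̄ = 105.00 in, ȳ = 142.54 in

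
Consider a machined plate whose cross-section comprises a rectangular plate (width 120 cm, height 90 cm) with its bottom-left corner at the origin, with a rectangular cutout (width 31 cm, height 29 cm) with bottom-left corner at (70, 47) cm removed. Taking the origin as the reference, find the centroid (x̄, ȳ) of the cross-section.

x̄ = 57.68 cm, ȳ = 43.50 cm

Part | A | x̄ᵢ | ȳᵢ | A·x̄ᵢ | A·ȳᵢ
plate | 10800.00 | 60.00 | 45.00 | 648000.00 | 486000.00
hole | -899.00 | 85.50 | 61.50 | -76864.50 | -55288.50
Σ | 9901.00 |  |  | 571135.50 | 430711.50
x̄ = 571135.50 / 9901.00 = 57.68 cm
ȳ = 430711.50 / 9901.00 = 43.50 cm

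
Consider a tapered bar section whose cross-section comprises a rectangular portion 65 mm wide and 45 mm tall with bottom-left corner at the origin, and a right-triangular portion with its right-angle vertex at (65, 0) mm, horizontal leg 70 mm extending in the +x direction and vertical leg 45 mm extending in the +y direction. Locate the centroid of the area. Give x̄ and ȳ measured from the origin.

rectangular portion: A = 65 × 45 = 2925.00, centroid at (32.50, 22.50).
triangular portion: A = ½·70·45 = 1575.00, centroid at (88.33, 15.00).
ΣA = 4500.00 mm², ΣAx̄ = 234187.50 mm³, ΣAȳ = 89437.50 mm³.
x̄ = 234187.50/4500.00 = 52.04 mm; ȳ = 89437.50/4500.00 = 19.88 mm.

x̄ = 52.04 mm, ȳ = 19.88 mm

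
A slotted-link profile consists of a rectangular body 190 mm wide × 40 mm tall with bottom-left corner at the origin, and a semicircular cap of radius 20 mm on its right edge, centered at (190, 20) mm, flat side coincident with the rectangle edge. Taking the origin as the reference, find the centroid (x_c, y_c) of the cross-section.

rectangular body: A = 190 × 40 = 7600.00, centroid at (95.00, 20.00).
semicircular end: A = ½π·20² = 628.32, centroid at (198.49, 20.00).
ΣA = 8228.32 mm², ΣAx_c = 846713.85 mm³, ΣAy_c = 164566.37 mm³.
x_c = 846713.85/8228.32 = 102.90 mm; y_c = 164566.37/8228.32 = 20.00 mm.

x_c = 102.90 mm, y_c = 20.00 mm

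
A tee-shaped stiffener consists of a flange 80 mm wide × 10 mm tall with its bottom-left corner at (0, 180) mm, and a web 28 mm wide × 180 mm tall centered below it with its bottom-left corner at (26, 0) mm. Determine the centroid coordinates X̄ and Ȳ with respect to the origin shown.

X̄ = 40.00 mm, Ȳ = 103.01 mm

web: A = 28 × 180 = 5040.00, centroid at (40.00, 90.00).
flange: A = 80 × 10 = 800.00, centroid at (40.00, 185.00).
ΣA = 5840.00 mm², ΣAX̄ = 233600.00 mm³, ΣAȲ = 601600.00 mm³.
X̄ = 233600.00/5840.00 = 40.00 mm; Ȳ = 601600.00/5840.00 = 103.01 mm.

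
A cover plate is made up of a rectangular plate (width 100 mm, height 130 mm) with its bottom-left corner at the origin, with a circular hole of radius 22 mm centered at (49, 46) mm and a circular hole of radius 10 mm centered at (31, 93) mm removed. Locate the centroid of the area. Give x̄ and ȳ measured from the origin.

x̄ = 50.67 mm, ȳ = 66.80 mm

plate: A = 100 × 130 = 13000.00, centroid at (50.00, 65.00).
hole 1: A = −π·22² = -1520.53, centroid at (49.00, 46.00).
hole 2: A = −π·10² = -314.16, centroid at (31.00, 93.00).
ΣA = 11165.31 mm²
ΣAx̄ = (13000.00)(50.00) + (-1520.53)(49.00) + (-314.16)(31.00) = 565755.05 mm³
ΣAȳ = (13000.00)(65.00) + (-1520.53)(46.00) + (-314.16)(93.00) = 745838.77 mm³
x̄ = 565755.05 / 11165.31 = 50.67 mm
ȳ = 745838.77 / 11165.31 = 66.80 mm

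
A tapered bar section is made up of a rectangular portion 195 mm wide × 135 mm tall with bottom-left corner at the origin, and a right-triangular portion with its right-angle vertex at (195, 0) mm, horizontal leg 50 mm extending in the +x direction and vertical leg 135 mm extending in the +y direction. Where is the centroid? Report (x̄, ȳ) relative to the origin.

Part | A | x̄ᵢ | ȳᵢ | A·x̄ᵢ | A·ȳᵢ
rectangular portion | 26325.00 | 97.50 | 67.50 | 2566687.50 | 1776937.50
triangular portion | 3375.00 | 211.67 | 45.00 | 714375.00 | 151875.00
Σ | 29700.00 |  |  | 3281062.50 | 1928812.50
x̄ = 3281062.50 / 29700.00 = 110.47 mm
ȳ = 1928812.50 / 29700.00 = 64.94 mm

x̄ = 110.47 mm, ȳ = 64.94 mm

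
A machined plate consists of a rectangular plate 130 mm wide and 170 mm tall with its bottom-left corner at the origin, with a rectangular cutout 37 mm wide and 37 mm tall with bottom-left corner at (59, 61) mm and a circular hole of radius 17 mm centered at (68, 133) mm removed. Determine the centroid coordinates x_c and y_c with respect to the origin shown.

x_c = 64.00 mm, y_c = 83.18 mm

plate: A = 130 × 170 = 22100.00, centroid at (65.00, 85.00).
hole 1: A = −(37 × 37) = -1369.00, centroid at (77.50, 79.50).
hole 2: A = −π·17² = -907.92, centroid at (68.00, 133.00).
ΣA = 19823.08 mm², ΣAx_c = 1268663.92 mm³, ΣAy_c = 1648911.10 mm³.
x_c = 1268663.92/19823.08 = 64.00 mm; y_c = 1648911.10/19823.08 = 83.18 mm.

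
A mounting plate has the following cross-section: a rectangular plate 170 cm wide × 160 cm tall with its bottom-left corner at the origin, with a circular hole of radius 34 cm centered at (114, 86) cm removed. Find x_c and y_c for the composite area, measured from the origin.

plate: A = 170 × 160 = 27200.00, centroid at (85.00, 80.00).
hole: A = −π·34² = -3631.68, centroid at (114.00, 86.00).
ΣA = 23568.32 cm², ΣAx_c = 1897988.35 cm³, ΣAy_c = 1863675.42 cm³.
x_c = 1897988.35/23568.32 = 80.53 cm; y_c = 1863675.42/23568.32 = 79.08 cm.

x_c = 80.53 cm, y_c = 79.08 cm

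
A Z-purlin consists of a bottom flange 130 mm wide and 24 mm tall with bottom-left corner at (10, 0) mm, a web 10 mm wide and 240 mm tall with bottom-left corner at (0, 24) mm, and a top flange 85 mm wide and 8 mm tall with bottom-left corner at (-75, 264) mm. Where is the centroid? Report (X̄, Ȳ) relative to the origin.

X̄ = 36.11 mm, Ȳ = 91.17 mm

bottom flange: A = 130 × 24 = 3120.00, centroid at (75.00, 12.00).
web: A = 10 × 240 = 2400.00, centroid at (5.00, 144.00).
top flange: A = 85 × 8 = 680.00, centroid at (-32.50, 268.00).
ΣA = 6200.00 mm²
ΣAX̄ = (3120.00)(75.00) + (2400.00)(5.00) + (680.00)(-32.50) = 223900.00 mm³
ΣAȲ = (3120.00)(12.00) + (2400.00)(144.00) + (680.00)(268.00) = 565280.00 mm³
X̄ = 223900.00 / 6200.00 = 36.11 mm
Ȳ = 565280.00 / 6200.00 = 91.17 mm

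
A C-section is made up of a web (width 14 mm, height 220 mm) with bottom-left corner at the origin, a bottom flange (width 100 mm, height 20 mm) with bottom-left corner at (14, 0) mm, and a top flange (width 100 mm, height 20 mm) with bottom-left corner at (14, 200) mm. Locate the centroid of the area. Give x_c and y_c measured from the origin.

x_c = 39.20 mm, y_c = 110.00 mm

web: A = 14 × 220 = 3080.00, centroid at (7.00, 110.00).
bottom flange: A = 100 × 20 = 2000.00, centroid at (64.00, 10.00).
top flange: A = 100 × 20 = 2000.00, centroid at (64.00, 210.00).
ΣA = 7080.00 mm², ΣAx_c = 277560.00 mm³, ΣAy_c = 778800.00 mm³.
x_c = 277560.00/7080.00 = 39.20 mm; y_c = 778800.00/7080.00 = 110.00 mm.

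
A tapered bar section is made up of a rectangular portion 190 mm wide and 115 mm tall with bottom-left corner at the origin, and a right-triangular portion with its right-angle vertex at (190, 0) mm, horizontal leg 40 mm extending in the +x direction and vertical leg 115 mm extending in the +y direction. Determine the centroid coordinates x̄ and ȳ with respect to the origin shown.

Part | A | x̄ᵢ | ȳᵢ | A·x̄ᵢ | A·ȳᵢ
rectangular portion | 21850.00 | 95.00 | 57.50 | 2075750.00 | 1256375.00
triangular portion | 2300.00 | 203.33 | 38.33 | 467666.67 | 88166.67
Σ | 24150.00 |  |  | 2543416.67 | 1344541.67
x̄ = 2543416.67 / 24150.00 = 105.32 mm
ȳ = 1344541.67 / 24150.00 = 55.67 mm

x̄ = 105.32 mm, ȳ = 55.67 mm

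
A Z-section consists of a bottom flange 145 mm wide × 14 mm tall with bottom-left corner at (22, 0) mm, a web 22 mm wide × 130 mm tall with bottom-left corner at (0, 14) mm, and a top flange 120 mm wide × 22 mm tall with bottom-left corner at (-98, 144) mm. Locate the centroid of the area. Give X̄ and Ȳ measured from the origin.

X̄ = 16.33 mm, Ȳ = 86.24 mm

Part | A | x̄ᵢ | ȳᵢ | A·x̄ᵢ | A·ȳᵢ
bottom flange | 2030.00 | 94.50 | 7.00 | 191835.00 | 14210.00
web | 2860.00 | 11.00 | 79.00 | 31460.00 | 225940.00
top flange | 2640.00 | -38.00 | 155.00 | -100320.00 | 409200.00
Σ | 7530.00 |  |  | 122975.00 | 649350.00
X̄ = 122975.00 / 7530.00 = 16.33 mm
Ȳ = 649350.00 / 7530.00 = 86.24 mm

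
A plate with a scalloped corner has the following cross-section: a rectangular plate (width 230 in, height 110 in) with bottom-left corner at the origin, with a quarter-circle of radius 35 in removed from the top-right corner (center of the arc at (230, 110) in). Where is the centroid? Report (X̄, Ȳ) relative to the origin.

plate: A = 230 × 110 = 25300.00, centroid at (115.00, 55.00).
removed quarter-circle: A = −¼π·35² = -962.11, centroid at (215.15, 95.15).
ΣA = 24337.89 in²
ΣAX̄ = (25300.00)(115.00) + (-962.11)(215.15) = 2702505.73 in³
ΣAȲ = (25300.00)(55.00) + (-962.11)(95.15) = 1299959.26 in³
X̄ = 2702505.73 / 24337.89 = 111.04 in
Ȳ = 1299959.26 / 24337.89 = 53.41 in

X̄ = 111.04 in, Ȳ = 53.41 in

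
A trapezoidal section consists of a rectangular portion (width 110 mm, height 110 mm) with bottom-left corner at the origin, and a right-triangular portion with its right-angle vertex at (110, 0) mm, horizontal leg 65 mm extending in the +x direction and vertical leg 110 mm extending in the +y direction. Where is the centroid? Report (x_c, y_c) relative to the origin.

rectangular portion: A = 110 × 110 = 12100.00, centroid at (55.00, 55.00).
triangular portion: A = ½·65·110 = 3575.00, centroid at (131.67, 36.67).
ΣA = 15675.00 mm²
ΣAx_c = (12100.00)(55.00) + (3575.00)(131.67) = 1136208.33 mm³
ΣAy_c = (12100.00)(55.00) + (3575.00)(36.67) = 796583.33 mm³
x_c = 1136208.33 / 15675.00 = 72.49 mm
y_c = 796583.33 / 15675.00 = 50.82 mm

x_c = 72.49 mm, y_c = 50.82 mm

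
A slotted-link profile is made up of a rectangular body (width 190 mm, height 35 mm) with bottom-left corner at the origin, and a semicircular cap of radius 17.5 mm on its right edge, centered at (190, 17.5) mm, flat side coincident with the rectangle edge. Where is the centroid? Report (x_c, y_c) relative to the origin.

x_c = 101.91 mm, y_c = 17.50 mm

Part | A | x̄ᵢ | ȳᵢ | A·x̄ᵢ | A·ȳᵢ
rectangular body | 6650.00 | 95.00 | 17.50 | 631750.00 | 116375.00
semicircular end | 481.06 | 197.43 | 17.50 | 94973.63 | 8418.49
Σ | 7131.06 |  |  | 726723.63 | 124793.49
x_c = 726723.63 / 7131.06 = 101.91 mm
y_c = 124793.49 / 7131.06 = 17.50 mm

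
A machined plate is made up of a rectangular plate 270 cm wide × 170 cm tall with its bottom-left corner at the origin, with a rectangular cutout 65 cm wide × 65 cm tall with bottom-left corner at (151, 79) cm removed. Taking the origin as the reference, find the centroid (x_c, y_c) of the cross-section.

x_c = 130.08 cm, y_c = 82.31 cm

plate: A = 270 × 170 = 45900.00, centroid at (135.00, 85.00).
hole: A = −(65 × 65) = -4225.00, centroid at (183.50, 111.50).
ΣA = 41675.00 cm²
ΣAx_c = (45900.00)(135.00) + (-4225.00)(183.50) = 5421212.50 cm³
ΣAy_c = (45900.00)(85.00) + (-4225.00)(111.50) = 3430412.50 cm³
x_c = 5421212.50 / 41675.00 = 130.08 cm
y_c = 3430412.50 / 41675.00 = 82.31 cm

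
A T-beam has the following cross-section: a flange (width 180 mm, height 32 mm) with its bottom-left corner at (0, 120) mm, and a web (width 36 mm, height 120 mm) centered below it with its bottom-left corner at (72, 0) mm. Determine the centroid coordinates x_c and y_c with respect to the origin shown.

x_c = 90.00 mm, y_c = 103.43 mm

Part | A | x̄ᵢ | ȳᵢ | A·x̄ᵢ | A·ȳᵢ
web | 4320.00 | 90.00 | 60.00 | 388800.00 | 259200.00
flange | 5760.00 | 90.00 | 136.00 | 518400.00 | 783360.00
Σ | 10080.00 |  |  | 907200.00 | 1042560.00
x_c = 907200.00 / 10080.00 = 90.00 mm
y_c = 1042560.00 / 10080.00 = 103.43 mm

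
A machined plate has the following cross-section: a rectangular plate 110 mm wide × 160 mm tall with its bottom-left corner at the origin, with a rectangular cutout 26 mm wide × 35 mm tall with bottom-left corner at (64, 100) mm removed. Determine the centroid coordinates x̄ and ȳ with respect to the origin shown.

x̄ = 53.80 mm, ȳ = 77.96 mm

plate: A = 110 × 160 = 17600.00, centroid at (55.00, 80.00).
hole: A = −(26 × 35) = -910.00, centroid at (77.00, 117.50).
ΣA = 16690.00 mm², ΣAx̄ = 897930.00 mm³, ΣAȳ = 1301075.00 mm³.
x̄ = 897930.00/16690.00 = 53.80 mm; ȳ = 1301075.00/16690.00 = 77.96 mm.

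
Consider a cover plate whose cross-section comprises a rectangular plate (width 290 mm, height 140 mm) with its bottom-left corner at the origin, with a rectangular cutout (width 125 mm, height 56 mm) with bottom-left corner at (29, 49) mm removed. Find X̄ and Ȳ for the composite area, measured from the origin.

plate: A = 290 × 140 = 40600.00, centroid at (145.00, 70.00).
hole: A = −(125 × 56) = -7000.00, centroid at (91.50, 77.00).
ΣA = 33600.00 mm²
ΣAX̄ = (40600.00)(145.00) + (-7000.00)(91.50) = 5246500.00 mm³
ΣAȲ = (40600.00)(70.00) + (-7000.00)(77.00) = 2303000.00 mm³
X̄ = 5246500.00 / 33600.00 = 156.15 mm
Ȳ = 2303000.00 / 33600.00 = 68.54 mm

X̄ = 156.15 mm, Ȳ = 68.54 mm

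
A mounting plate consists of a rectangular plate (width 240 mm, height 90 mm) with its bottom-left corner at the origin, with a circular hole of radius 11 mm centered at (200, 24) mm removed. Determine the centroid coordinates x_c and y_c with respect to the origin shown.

plate: A = 240 × 90 = 21600.00, centroid at (120.00, 45.00).
hole: A = −π·11² = -380.13, centroid at (200.00, 24.00).
ΣA = 21219.87 mm²
ΣAx_c = (21600.00)(120.00) + (-380.13)(200.00) = 2515973.46 mm³
ΣAy_c = (21600.00)(45.00) + (-380.13)(24.00) = 962876.81 mm³
x_c = 2515973.46 / 21219.87 = 118.57 mm
y_c = 962876.81 / 21219.87 = 45.38 mm

x_c = 118.57 mm, y_c = 45.38 mm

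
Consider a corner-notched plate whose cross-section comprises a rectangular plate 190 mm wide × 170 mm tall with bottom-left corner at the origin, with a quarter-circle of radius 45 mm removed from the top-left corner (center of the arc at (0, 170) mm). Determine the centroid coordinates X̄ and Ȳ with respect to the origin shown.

X̄ = 98.93 mm, Ȳ = 81.59 mm

Part | A | x̄ᵢ | ȳᵢ | A·x̄ᵢ | A·ȳᵢ
plate | 32300.00 | 95.00 | 85.00 | 3068500.00 | 2745500.00
removed quarter-circle | -1590.43 | 19.10 | 150.90 | -30375.00 | -239998.32
Σ | 30709.57 |  |  | 3038125.00 | 2505501.68
X̄ = 3038125.00 / 30709.57 = 98.93 mm
Ȳ = 2505501.68 / 30709.57 = 81.59 mm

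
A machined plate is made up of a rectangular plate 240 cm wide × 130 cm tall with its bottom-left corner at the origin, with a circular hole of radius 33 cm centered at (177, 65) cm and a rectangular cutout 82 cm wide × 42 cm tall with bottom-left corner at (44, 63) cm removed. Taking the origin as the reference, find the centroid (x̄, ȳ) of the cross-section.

plate: A = 240 × 130 = 31200.00, centroid at (120.00, 65.00).
hole 1: A = −π·33² = -3421.19, centroid at (177.00, 65.00).
hole 2: A = −(82 × 42) = -3444.00, centroid at (85.00, 84.00).
ΣA = 24334.81 cm²
ΣAx̄ = (31200.00)(120.00) + (-3421.19)(177.00) + (-3444.00)(85.00) = 2845708.59 cm³
ΣAȳ = (31200.00)(65.00) + (-3421.19)(65.00) + (-3444.00)(84.00) = 1516326.36 cm³
x̄ = 2845708.59 / 24334.81 = 116.94 cm
ȳ = 1516326.36 / 24334.81 = 62.31 cm

x̄ = 116.94 cm, ȳ = 62.31 cm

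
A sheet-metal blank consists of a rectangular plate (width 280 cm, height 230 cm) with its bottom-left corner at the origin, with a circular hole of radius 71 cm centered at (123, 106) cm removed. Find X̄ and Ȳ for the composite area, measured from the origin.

Part | A | x̄ᵢ | ȳᵢ | A·x̄ᵢ | A·ȳᵢ
plate | 64400.00 | 140.00 | 115.00 | 9016000.00 | 7406000.00
hole | -15836.77 | 123.00 | 106.00 | -1947922.53 | -1678697.47
Σ | 48563.23 |  |  | 7068077.47 | 5727302.53
X̄ = 7068077.47 / 48563.23 = 145.54 cm
Ȳ = 5727302.53 / 48563.23 = 117.93 cm

X̄ = 145.54 cm, Ȳ = 117.93 cm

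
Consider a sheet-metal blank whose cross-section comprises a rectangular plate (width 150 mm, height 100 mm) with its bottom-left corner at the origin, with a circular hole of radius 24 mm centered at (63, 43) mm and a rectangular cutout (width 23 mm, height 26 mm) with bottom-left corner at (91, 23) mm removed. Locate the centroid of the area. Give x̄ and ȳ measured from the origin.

plate: A = 150 × 100 = 15000.00, centroid at (75.00, 50.00).
hole 1: A = −π·24² = -1809.56, centroid at (63.00, 43.00).
hole 2: A = −(23 × 26) = -598.00, centroid at (102.50, 36.00).
ΣA = 12592.44 mm², ΣAx̄ = 949702.89 mm³, ΣAȳ = 650661.03 mm³.
x̄ = 949702.89/12592.44 = 75.42 mm; ȳ = 650661.03/12592.44 = 51.67 mm.

x̄ = 75.42 mm, ȳ = 51.67 mm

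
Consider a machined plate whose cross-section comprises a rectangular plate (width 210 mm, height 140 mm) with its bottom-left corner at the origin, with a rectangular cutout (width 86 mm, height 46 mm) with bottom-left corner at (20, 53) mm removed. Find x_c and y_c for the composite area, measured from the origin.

x_c = 111.53 mm, y_c = 69.07 mm

plate: A = 210 × 140 = 29400.00, centroid at (105.00, 70.00).
hole: A = −(86 × 46) = -3956.00, centroid at (63.00, 76.00).
ΣA = 25444.00 mm²
ΣAx_c = (29400.00)(105.00) + (-3956.00)(63.00) = 2837772.00 mm³
ΣAy_c = (29400.00)(70.00) + (-3956.00)(76.00) = 1757344.00 mm³
x_c = 2837772.00 / 25444.00 = 111.53 mm
y_c = 1757344.00 / 25444.00 = 69.07 mm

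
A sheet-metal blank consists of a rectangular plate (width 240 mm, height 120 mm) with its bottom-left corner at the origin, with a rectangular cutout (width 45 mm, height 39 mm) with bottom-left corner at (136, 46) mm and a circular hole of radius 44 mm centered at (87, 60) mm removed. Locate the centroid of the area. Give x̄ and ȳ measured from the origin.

Part | A | x̄ᵢ | ȳᵢ | A·x̄ᵢ | A·ȳᵢ
plate | 28800.00 | 120.00 | 60.00 | 3456000.00 | 1728000.00
hole 1 | -1755.00 | 158.50 | 65.50 | -278167.50 | -114952.50
hole 2 | -6082.12 | 87.00 | 60.00 | -529144.73 | -364927.40
Σ | 20962.88 |  |  | 2648687.77 | 1248120.10
x̄ = 2648687.77 / 20962.88 = 126.35 mm
ȳ = 1248120.10 / 20962.88 = 59.54 mm

x̄ = 126.35 mm, ȳ = 59.54 mm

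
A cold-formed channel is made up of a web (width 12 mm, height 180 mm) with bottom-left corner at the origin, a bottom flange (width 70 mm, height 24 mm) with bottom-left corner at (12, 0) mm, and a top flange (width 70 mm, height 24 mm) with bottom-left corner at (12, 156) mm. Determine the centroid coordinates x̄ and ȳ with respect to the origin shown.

x̄ = 30.96 mm, ȳ = 90.00 mm

web: A = 12 × 180 = 2160.00, centroid at (6.00, 90.00).
bottom flange: A = 70 × 24 = 1680.00, centroid at (47.00, 12.00).
top flange: A = 70 × 24 = 1680.00, centroid at (47.00, 168.00).
ΣA = 5520.00 mm², ΣAx̄ = 170880.00 mm³, ΣAȳ = 496800.00 mm³.
x̄ = 170880.00/5520.00 = 30.96 mm; ȳ = 496800.00/5520.00 = 90.00 mm.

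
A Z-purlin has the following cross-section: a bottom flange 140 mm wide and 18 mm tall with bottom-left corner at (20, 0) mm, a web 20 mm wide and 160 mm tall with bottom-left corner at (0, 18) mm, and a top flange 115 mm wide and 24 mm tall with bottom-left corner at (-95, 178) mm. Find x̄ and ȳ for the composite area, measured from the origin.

bottom flange: A = 140 × 18 = 2520.00, centroid at (90.00, 9.00).
web: A = 20 × 160 = 3200.00, centroid at (10.00, 98.00).
top flange: A = 115 × 24 = 2760.00, centroid at (-37.50, 190.00).
ΣA = 8480.00 mm², ΣAx̄ = 155300.00 mm³, ΣAȳ = 860680.00 mm³.
x̄ = 155300.00/8480.00 = 18.31 mm; ȳ = 860680.00/8480.00 = 101.50 mm.

x̄ = 18.31 mm, ȳ = 101.50 mm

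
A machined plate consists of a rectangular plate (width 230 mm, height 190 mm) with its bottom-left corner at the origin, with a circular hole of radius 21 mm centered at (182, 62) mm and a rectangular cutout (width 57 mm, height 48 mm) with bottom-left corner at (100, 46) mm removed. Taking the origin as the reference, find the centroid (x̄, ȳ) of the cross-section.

Part | A | x̄ᵢ | ȳᵢ | A·x̄ᵢ | A·ȳᵢ
plate | 43700.00 | 115.00 | 95.00 | 5025500.00 | 4151500.00
hole 1 | -1385.44 | 182.00 | 62.00 | -252150.51 | -85897.43
hole 2 | -2736.00 | 128.50 | 70.00 | -351576.00 | -191520.00
Σ | 39578.56 |  |  | 4421773.49 | 3874082.57
x̄ = 4421773.49 / 39578.56 = 111.72 mm
ȳ = 3874082.57 / 39578.56 = 97.88 mm

x̄ = 111.72 mm, ȳ = 97.88 mm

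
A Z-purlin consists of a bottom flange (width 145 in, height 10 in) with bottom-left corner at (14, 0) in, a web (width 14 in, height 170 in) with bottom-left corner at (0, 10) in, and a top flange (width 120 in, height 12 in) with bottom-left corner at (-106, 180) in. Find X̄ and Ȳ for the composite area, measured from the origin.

bottom flange: A = 145 × 10 = 1450.00, centroid at (86.50, 5.00).
web: A = 14 × 170 = 2380.00, centroid at (7.00, 95.00).
top flange: A = 120 × 12 = 1440.00, centroid at (-46.00, 186.00).
ΣA = 5270.00 in²
ΣAX̄ = (1450.00)(86.50) + (2380.00)(7.00) + (1440.00)(-46.00) = 75845.00 in³
ΣAȲ = (1450.00)(5.00) + (2380.00)(95.00) + (1440.00)(186.00) = 501190.00 in³
X̄ = 75845.00 / 5270.00 = 14.39 in
Ȳ = 501190.00 / 5270.00 = 95.10 in

X̄ = 14.39 in, Ȳ = 95.10 in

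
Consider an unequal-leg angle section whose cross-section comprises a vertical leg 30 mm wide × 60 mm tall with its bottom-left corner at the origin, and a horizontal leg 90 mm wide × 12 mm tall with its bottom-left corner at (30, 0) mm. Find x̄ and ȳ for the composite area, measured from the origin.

vertical leg: A = 30 × 60 = 1800.00, centroid at (15.00, 30.00).
horizontal leg: A = 90 × 12 = 1080.00, centroid at (75.00, 6.00).
ΣA = 2880.00 mm², ΣAx̄ = 108000.00 mm³, ΣAȳ = 60480.00 mm³.
x̄ = 108000.00/2880.00 = 37.50 mm; ȳ = 60480.00/2880.00 = 21.00 mm.

x̄ = 37.50 mm, ȳ = 21.00 mm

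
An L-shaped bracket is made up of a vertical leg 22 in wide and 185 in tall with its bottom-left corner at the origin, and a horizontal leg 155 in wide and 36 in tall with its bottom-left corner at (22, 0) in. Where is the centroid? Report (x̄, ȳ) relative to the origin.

x̄ = 62.17 in, ȳ = 49.42 in

Part | A | x̄ᵢ | ȳᵢ | A·x̄ᵢ | A·ȳᵢ
vertical leg | 4070.00 | 11.00 | 92.50 | 44770.00 | 376475.00
horizontal leg | 5580.00 | 99.50 | 18.00 | 555210.00 | 100440.00
Σ | 9650.00 |  |  | 599980.00 | 476915.00
x̄ = 599980.00 / 9650.00 = 62.17 in
ȳ = 476915.00 / 9650.00 = 49.42 in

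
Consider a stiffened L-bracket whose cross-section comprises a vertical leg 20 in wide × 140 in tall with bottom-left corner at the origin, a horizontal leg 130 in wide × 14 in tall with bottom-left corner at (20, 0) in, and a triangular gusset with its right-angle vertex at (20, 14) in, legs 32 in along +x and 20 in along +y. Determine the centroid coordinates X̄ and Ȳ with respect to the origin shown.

vertical leg: A = 20 × 140 = 2800.00, centroid at (10.00, 70.00).
horizontal leg: A = 130 × 14 = 1820.00, centroid at (85.00, 7.00).
gusset: A = ½·32·20 = 320.00, centroid at (30.67, 20.67).
ΣA = 4940.00 in²
ΣAX̄ = (2800.00)(10.00) + (1820.00)(85.00) + (320.00)(30.67) = 192513.33 in³
ΣAȲ = (2800.00)(70.00) + (1820.00)(7.00) + (320.00)(20.67) = 215353.33 in³
X̄ = 192513.33 / 4940.00 = 38.97 in
Ȳ = 215353.33 / 4940.00 = 43.59 in

X̄ = 38.97 in, Ȳ = 43.59 in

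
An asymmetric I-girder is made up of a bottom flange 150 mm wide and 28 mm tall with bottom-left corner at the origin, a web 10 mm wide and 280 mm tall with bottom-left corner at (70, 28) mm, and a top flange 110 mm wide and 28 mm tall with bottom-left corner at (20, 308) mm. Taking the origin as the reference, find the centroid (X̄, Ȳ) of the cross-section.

X̄ = 75.00 mm, Ȳ = 150.89 mm

bottom flange: A = 150 × 28 = 4200.00, centroid at (75.00, 14.00).
web: A = 10 × 280 = 2800.00, centroid at (75.00, 168.00).
top flange: A = 110 × 28 = 3080.00, centroid at (75.00, 322.00).
ΣA = 10080.00 mm², ΣAX̄ = 756000.00 mm³, ΣAȲ = 1520960.00 mm³.
X̄ = 756000.00/10080.00 = 75.00 mm; Ȳ = 1520960.00/10080.00 = 150.89 mm.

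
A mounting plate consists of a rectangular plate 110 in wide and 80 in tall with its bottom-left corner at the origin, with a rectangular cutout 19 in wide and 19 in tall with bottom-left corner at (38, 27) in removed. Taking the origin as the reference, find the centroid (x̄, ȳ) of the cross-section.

x̄ = 55.32 in, ȳ = 40.15 in

plate: A = 110 × 80 = 8800.00, centroid at (55.00, 40.00).
hole: A = −(19 × 19) = -361.00, centroid at (47.50, 36.50).
ΣA = 8439.00 in²
ΣAx̄ = (8800.00)(55.00) + (-361.00)(47.50) = 466852.50 in³
ΣAȳ = (8800.00)(40.00) + (-361.00)(36.50) = 338823.50 in³
x̄ = 466852.50 / 8439.00 = 55.32 in
ȳ = 338823.50 / 8439.00 = 40.15 in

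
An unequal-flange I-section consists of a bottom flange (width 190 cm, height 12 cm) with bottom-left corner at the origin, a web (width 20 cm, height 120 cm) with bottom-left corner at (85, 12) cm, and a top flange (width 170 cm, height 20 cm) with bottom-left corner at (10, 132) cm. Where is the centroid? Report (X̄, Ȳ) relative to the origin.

bottom flange: A = 190 × 12 = 2280.00, centroid at (95.00, 6.00).
web: A = 20 × 120 = 2400.00, centroid at (95.00, 72.00).
top flange: A = 170 × 20 = 3400.00, centroid at (95.00, 142.00).
ΣA = 8080.00 cm², ΣAX̄ = 767600.00 cm³, ΣAȲ = 669280.00 cm³.
X̄ = 767600.00/8080.00 = 95.00 cm; Ȳ = 669280.00/8080.00 = 82.83 cm.

X̄ = 95.00 cm, Ȳ = 82.83 cm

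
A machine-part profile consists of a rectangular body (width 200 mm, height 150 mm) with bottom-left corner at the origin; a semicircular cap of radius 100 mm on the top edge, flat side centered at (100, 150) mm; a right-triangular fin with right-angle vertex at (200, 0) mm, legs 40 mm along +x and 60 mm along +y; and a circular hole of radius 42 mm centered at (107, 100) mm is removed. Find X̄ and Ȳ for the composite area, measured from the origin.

X̄ = 102.35 mm, Ȳ = 114.65 mm

rectangular body: A = 200 × 150 = 30000.00, centroid at (100.00, 75.00).
semicircular top: A = ½π·100² = 15707.96, centroid at (100.00, 192.44).
triangular fin: A = ½·40·60 = 1200.00, centroid at (213.33, 20.00).
hole: A = −π·42² = -5541.77, centroid at (107.00, 100.00).
ΣA = 41366.19 mm²
ΣAX̄ = (30000.00)(100.00) + (15707.96)(100.00) + (1200.00)(213.33) + (-5541.77)(107.00) = 4233827.00 mm³
ΣAȲ = (30000.00)(75.00) + (15707.96)(192.44) + (1200.00)(20.00) + (-5541.77)(100.00) = 4742684.21 mm³
X̄ = 4233827.00 / 41366.19 = 102.35 mm
Ȳ = 4742684.21 / 41366.19 = 114.65 mm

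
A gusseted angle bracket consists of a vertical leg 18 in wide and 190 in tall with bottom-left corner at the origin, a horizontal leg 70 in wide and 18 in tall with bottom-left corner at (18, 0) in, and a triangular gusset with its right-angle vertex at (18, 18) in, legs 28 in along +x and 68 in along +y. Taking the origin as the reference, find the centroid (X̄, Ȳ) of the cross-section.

X̄ = 21.94 in, Ȳ = 66.58 in

vertical leg: A = 18 × 190 = 3420.00, centroid at (9.00, 95.00).
horizontal leg: A = 70 × 18 = 1260.00, centroid at (53.00, 9.00).
gusset: A = ½·28·68 = 952.00, centroid at (27.33, 40.67).
ΣA = 5632.00 in²
ΣAX̄ = (3420.00)(9.00) + (1260.00)(53.00) + (952.00)(27.33) = 123581.33 in³
ΣAȲ = (3420.00)(95.00) + (1260.00)(9.00) + (952.00)(40.67) = 374954.67 in³
X̄ = 123581.33 / 5632.00 = 21.94 in
Ȳ = 374954.67 / 5632.00 = 66.58 in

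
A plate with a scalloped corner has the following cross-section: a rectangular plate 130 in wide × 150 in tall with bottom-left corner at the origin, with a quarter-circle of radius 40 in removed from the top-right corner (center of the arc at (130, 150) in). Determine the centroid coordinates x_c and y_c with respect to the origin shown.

x_c = 61.69 in, y_c = 71.00 in

plate: A = 130 × 150 = 19500.00, centroid at (65.00, 75.00).
removed quarter-circle: A = −¼π·40² = -1256.64, centroid at (113.02, 133.02).
ΣA = 18243.36 in²
ΣAx_c = (19500.00)(65.00) + (-1256.64)(113.02) = 1125470.52 in³
ΣAy_c = (19500.00)(75.00) + (-1256.64)(133.02) = 1295337.77 in³
x_c = 1125470.52 / 18243.36 = 61.69 in
y_c = 1295337.77 / 18243.36 = 71.00 in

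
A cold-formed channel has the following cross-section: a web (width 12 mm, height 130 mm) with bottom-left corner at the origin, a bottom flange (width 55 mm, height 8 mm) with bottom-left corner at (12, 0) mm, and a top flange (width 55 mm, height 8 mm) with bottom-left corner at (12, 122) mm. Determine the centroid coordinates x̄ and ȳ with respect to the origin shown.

web: A = 12 × 130 = 1560.00, centroid at (6.00, 65.00).
bottom flange: A = 55 × 8 = 440.00, centroid at (39.50, 4.00).
top flange: A = 55 × 8 = 440.00, centroid at (39.50, 126.00).
ΣA = 2440.00 mm²
ΣAx̄ = (1560.00)(6.00) + (440.00)(39.50) + (440.00)(39.50) = 44120.00 mm³
ΣAȳ = (1560.00)(65.00) + (440.00)(4.00) + (440.00)(126.00) = 158600.00 mm³
x̄ = 44120.00 / 2440.00 = 18.08 mm
ȳ = 158600.00 / 2440.00 = 65.00 mm

x̄ = 18.08 mm, ȳ = 65.00 mm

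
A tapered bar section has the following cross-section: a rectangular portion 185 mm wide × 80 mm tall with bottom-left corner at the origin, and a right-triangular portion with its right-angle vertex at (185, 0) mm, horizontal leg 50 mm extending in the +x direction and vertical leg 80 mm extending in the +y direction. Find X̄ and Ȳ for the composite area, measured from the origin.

rectangular portion: A = 185 × 80 = 14800.00, centroid at (92.50, 40.00).
triangular portion: A = ½·50·80 = 2000.00, centroid at (201.67, 26.67).
ΣA = 16800.00 mm²
ΣAX̄ = (14800.00)(92.50) + (2000.00)(201.67) = 1772333.33 mm³
ΣAȲ = (14800.00)(40.00) + (2000.00)(26.67) = 645333.33 mm³
X̄ = 1772333.33 / 16800.00 = 105.50 mm
Ȳ = 645333.33 / 16800.00 = 38.41 mm

X̄ = 105.50 mm, Ȳ = 38.41 mm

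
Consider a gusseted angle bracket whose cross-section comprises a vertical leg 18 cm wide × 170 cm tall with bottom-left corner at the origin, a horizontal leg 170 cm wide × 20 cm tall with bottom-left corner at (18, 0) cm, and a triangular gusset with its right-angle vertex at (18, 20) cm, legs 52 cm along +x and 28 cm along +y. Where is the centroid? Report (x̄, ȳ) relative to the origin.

Part | A | x̄ᵢ | ȳᵢ | A·x̄ᵢ | A·ȳᵢ
vertical leg | 3060.00 | 9.00 | 85.00 | 27540.00 | 260100.00
horizontal leg | 3400.00 | 103.00 | 10.00 | 350200.00 | 34000.00
gusset | 728.00 | 35.33 | 29.33 | 25722.67 | 21354.67
Σ | 7188.00 |  |  | 403462.67 | 315454.67
x̄ = 403462.67 / 7188.00 = 56.13 cm
ȳ = 315454.67 / 7188.00 = 43.89 cm

x̄ = 56.13 cm, ȳ = 43.89 cm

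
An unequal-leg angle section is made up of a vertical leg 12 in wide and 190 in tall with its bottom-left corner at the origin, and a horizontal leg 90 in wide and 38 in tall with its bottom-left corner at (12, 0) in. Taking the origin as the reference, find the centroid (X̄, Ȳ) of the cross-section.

X̄ = 36.60 in, Ȳ = 49.40 in

vertical leg: A = 12 × 190 = 2280.00, centroid at (6.00, 95.00).
horizontal leg: A = 90 × 38 = 3420.00, centroid at (57.00, 19.00).
ΣA = 5700.00 in², ΣAX̄ = 208620.00 in³, ΣAȲ = 281580.00 in³.
X̄ = 208620.00/5700.00 = 36.60 in; Ȳ = 281580.00/5700.00 = 49.40 in.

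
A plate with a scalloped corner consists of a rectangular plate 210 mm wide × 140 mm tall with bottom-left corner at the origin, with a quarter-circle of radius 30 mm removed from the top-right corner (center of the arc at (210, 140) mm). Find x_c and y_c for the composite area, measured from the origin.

plate: A = 210 × 140 = 29400.00, centroid at (105.00, 70.00).
removed quarter-circle: A = −¼π·30² = -706.86, centroid at (197.27, 127.27).
ΣA = 28693.14 mm²
ΣAx_c = (29400.00)(105.00) + (-706.86)(197.27) = 2947559.75 mm³
ΣAy_c = (29400.00)(70.00) + (-706.86)(127.27) = 1968039.83 mm³
x_c = 2947559.75 / 28693.14 = 102.73 mm
y_c = 1968039.83 / 28693.14 = 68.59 mm

x_c = 102.73 mm, y_c = 68.59 mm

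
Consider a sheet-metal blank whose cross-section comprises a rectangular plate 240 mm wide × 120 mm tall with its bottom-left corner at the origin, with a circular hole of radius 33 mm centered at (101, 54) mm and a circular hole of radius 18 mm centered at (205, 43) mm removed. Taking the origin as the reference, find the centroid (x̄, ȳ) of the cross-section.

Part | A | x̄ᵢ | ȳᵢ | A·x̄ᵢ | A·ȳᵢ
plate | 28800.00 | 120.00 | 60.00 | 3456000.00 | 1728000.00
hole 1 | -3421.19 | 101.00 | 54.00 | -345540.63 | -184744.50
hole 2 | -1017.88 | 205.00 | 43.00 | -208664.58 | -43768.67
Σ | 24360.93 |  |  | 2901794.78 | 1499486.83
x̄ = 2901794.78 / 24360.93 = 119.12 mm
ȳ = 1499486.83 / 24360.93 = 61.55 mm

x̄ = 119.12 mm, ȳ = 61.55 mm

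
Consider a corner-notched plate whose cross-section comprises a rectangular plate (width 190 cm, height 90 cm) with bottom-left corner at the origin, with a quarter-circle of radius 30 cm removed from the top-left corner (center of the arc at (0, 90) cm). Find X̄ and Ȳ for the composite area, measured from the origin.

Part | A | x̄ᵢ | ȳᵢ | A·x̄ᵢ | A·ȳᵢ
plate | 17100.00 | 95.00 | 45.00 | 1624500.00 | 769500.00
removed quarter-circle | -706.86 | 12.73 | 77.27 | -9000.00 | -54617.25
Σ | 16393.14 |  |  | 1615500.00 | 714882.75
X̄ = 1615500.00 / 16393.14 = 98.55 cm
Ȳ = 714882.75 / 16393.14 = 43.61 cm

X̄ = 98.55 cm, Ȳ = 43.61 cm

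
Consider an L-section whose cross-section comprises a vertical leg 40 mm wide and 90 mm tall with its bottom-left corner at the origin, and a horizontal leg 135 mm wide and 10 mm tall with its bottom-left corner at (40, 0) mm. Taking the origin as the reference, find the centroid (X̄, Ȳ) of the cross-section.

X̄ = 43.86 mm, Ȳ = 34.09 mm

vertical leg: A = 40 × 90 = 3600.00, centroid at (20.00, 45.00).
horizontal leg: A = 135 × 10 = 1350.00, centroid at (107.50, 5.00).
ΣA = 4950.00 mm², ΣAX̄ = 217125.00 mm³, ΣAȲ = 168750.00 mm³.
X̄ = 217125.00/4950.00 = 43.86 mm; Ȳ = 168750.00/4950.00 = 34.09 mm.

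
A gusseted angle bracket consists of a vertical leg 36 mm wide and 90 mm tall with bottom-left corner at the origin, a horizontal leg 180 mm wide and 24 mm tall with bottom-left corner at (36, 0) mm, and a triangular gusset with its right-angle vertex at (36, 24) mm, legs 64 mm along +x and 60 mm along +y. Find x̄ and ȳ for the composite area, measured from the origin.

x̄ = 75.18 mm, ȳ = 29.76 mm

vertical leg: A = 36 × 90 = 3240.00, centroid at (18.00, 45.00).
horizontal leg: A = 180 × 24 = 4320.00, centroid at (126.00, 12.00).
gusset: A = ½·64·60 = 1920.00, centroid at (57.33, 44.00).
ΣA = 9480.00 mm²
ΣAx̄ = (3240.00)(18.00) + (4320.00)(126.00) + (1920.00)(57.33) = 712720.00 mm³
ΣAȳ = (3240.00)(45.00) + (4320.00)(12.00) + (1920.00)(44.00) = 282120.00 mm³
x̄ = 712720.00 / 9480.00 = 75.18 mm
ȳ = 282120.00 / 9480.00 = 29.76 mm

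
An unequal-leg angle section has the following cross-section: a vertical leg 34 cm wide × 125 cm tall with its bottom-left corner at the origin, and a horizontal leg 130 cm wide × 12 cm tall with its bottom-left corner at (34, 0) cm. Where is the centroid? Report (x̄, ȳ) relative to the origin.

x̄ = 39.02 cm, ȳ = 47.33 cm

vertical leg: A = 34 × 125 = 4250.00, centroid at (17.00, 62.50).
horizontal leg: A = 130 × 12 = 1560.00, centroid at (99.00, 6.00).
ΣA = 5810.00 cm², ΣAx̄ = 226690.00 cm³, ΣAȳ = 274985.00 cm³.
x̄ = 226690.00/5810.00 = 39.02 cm; ȳ = 274985.00/5810.00 = 47.33 cm.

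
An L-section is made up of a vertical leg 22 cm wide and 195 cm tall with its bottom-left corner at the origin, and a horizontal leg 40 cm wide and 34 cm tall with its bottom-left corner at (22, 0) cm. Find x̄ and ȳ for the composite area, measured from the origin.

x̄ = 18.46 cm, ȳ = 78.12 cm

vertical leg: A = 22 × 195 = 4290.00, centroid at (11.00, 97.50).
horizontal leg: A = 40 × 34 = 1360.00, centroid at (42.00, 17.00).
ΣA = 5650.00 cm²
ΣAx̄ = (4290.00)(11.00) + (1360.00)(42.00) = 104310.00 cm³
ΣAȳ = (4290.00)(97.50) + (1360.00)(17.00) = 441395.00 cm³
x̄ = 104310.00 / 5650.00 = 18.46 cm
ȳ = 441395.00 / 5650.00 = 78.12 cm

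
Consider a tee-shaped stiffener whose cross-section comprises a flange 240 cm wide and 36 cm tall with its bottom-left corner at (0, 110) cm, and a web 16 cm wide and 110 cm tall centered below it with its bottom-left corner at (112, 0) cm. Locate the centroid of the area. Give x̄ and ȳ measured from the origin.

x̄ = 120.00 cm, ȳ = 115.65 cm

Part | A | x̄ᵢ | ȳᵢ | A·x̄ᵢ | A·ȳᵢ
web | 1760.00 | 120.00 | 55.00 | 211200.00 | 96800.00
flange | 8640.00 | 120.00 | 128.00 | 1036800.00 | 1105920.00
Σ | 10400.00 |  |  | 1248000.00 | 1202720.00
x̄ = 1248000.00 / 10400.00 = 120.00 cm
ȳ = 1202720.00 / 10400.00 = 115.65 cm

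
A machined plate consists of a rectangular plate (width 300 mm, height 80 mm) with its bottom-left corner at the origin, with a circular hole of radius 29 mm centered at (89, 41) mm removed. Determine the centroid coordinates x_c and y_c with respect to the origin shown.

plate: A = 300 × 80 = 24000.00, centroid at (150.00, 40.00).
hole: A = −π·29² = -2642.08, centroid at (89.00, 41.00).
ΣA = 21357.92 mm², ΣAx_c = 3364854.93 mm³, ΣAy_c = 851674.74 mm³.
x_c = 3364854.93/21357.92 = 157.55 mm; y_c = 851674.74/21357.92 = 39.88 mm.

x_c = 157.55 mm, y_c = 39.88 mm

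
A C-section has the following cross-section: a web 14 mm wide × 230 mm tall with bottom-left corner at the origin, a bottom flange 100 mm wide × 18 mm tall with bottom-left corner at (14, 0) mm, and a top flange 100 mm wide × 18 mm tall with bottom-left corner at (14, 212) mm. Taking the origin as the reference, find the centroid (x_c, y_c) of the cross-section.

web: A = 14 × 230 = 3220.00, centroid at (7.00, 115.00).
bottom flange: A = 100 × 18 = 1800.00, centroid at (64.00, 9.00).
top flange: A = 100 × 18 = 1800.00, centroid at (64.00, 221.00).
ΣA = 6820.00 mm²
ΣAx_c = (3220.00)(7.00) + (1800.00)(64.00) + (1800.00)(64.00) = 252940.00 mm³
ΣAy_c = (3220.00)(115.00) + (1800.00)(9.00) + (1800.00)(221.00) = 784300.00 mm³
x_c = 252940.00 / 6820.00 = 37.09 mm
y_c = 784300.00 / 6820.00 = 115.00 mm

x_c = 37.09 mm, y_c = 115.00 mm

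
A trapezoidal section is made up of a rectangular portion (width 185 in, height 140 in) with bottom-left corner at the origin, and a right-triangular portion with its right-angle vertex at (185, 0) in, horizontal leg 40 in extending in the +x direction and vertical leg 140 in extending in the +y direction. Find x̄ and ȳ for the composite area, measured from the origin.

Part | A | x̄ᵢ | ȳᵢ | A·x̄ᵢ | A·ȳᵢ
rectangular portion | 25900.00 | 92.50 | 70.00 | 2395750.00 | 1813000.00
triangular portion | 2800.00 | 198.33 | 46.67 | 555333.33 | 130666.67
Σ | 28700.00 |  |  | 2951083.33 | 1943666.67
x̄ = 2951083.33 / 28700.00 = 102.83 in
ȳ = 1943666.67 / 28700.00 = 67.72 in

x̄ = 102.83 in, ȳ = 67.72 in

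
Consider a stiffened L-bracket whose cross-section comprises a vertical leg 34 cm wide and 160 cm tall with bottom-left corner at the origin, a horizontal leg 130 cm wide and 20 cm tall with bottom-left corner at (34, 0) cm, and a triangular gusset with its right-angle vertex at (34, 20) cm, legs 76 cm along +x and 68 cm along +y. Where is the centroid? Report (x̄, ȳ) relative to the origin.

Part | A | x̄ᵢ | ȳᵢ | A·x̄ᵢ | A·ȳᵢ
vertical leg | 5440.00 | 17.00 | 80.00 | 92480.00 | 435200.00
horizontal leg | 2600.00 | 99.00 | 10.00 | 257400.00 | 26000.00
gusset | 2584.00 | 59.33 | 42.67 | 153317.33 | 110250.67
Σ | 10624.00 |  |  | 503197.33 | 571450.67
x̄ = 503197.33 / 10624.00 = 47.36 cm
ȳ = 571450.67 / 10624.00 = 53.79 cm

x̄ = 47.36 cm, ȳ = 53.79 cm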